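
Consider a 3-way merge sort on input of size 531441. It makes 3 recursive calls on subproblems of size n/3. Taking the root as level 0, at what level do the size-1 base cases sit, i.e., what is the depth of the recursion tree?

For divide and conquer with division factor 3:

Problem sizes at each level:
Level 0: 531441
Level 1: 177147
Level 2: 59049
Level 3: 19683
Level 4: 6561
Level 5: 2187
Level 6: 729
Level 7: 243
Level 8: 81
Level 9: 27
Level 10: 9
Level 11: 3
Level 12: 1

The root is level 0 and the size-1 base case is level 12 (the tree spans levels 0 through 12, i.e. 13 levels counting the root), so the depth is the number of divisions: log_3(531441) = 12

The recursion tree depth is log_3(531441) = 12. At each level, the problem size is divided by 3, so it takes 12 divisions to reduce to a base case of size 1. The algorithm makes 3 recursive calls at each level.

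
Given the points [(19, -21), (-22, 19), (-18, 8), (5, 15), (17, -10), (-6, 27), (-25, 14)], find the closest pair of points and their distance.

Computing all pairwise distances among 7 points:

d((19, -21), (-22, 19)) = 57.28
d((19, -21), (-18, 8)) = 47.0106
d((19, -21), (5, 15)) = 38.6264
d((19, -21), (17, -10)) = 11.1803
d((19, -21), (-6, 27)) = 54.1202
d((19, -21), (-25, 14)) = 56.2228
d((-22, 19), (-18, 8)) = 11.7047
d((-22, 19), (5, 15)) = 27.2947
d((-22, 19), (17, -10)) = 48.6004
d((-22, 19), (-6, 27)) = 17.8885
d((-22, 19), (-25, 14)) = 5.831 <-- minimum
d((-18, 8), (5, 15)) = 24.0416
d((-18, 8), (17, -10)) = 39.3573
d((-18, 8), (-6, 27)) = 22.4722
d((-18, 8), (-25, 14)) = 9.2195
d((5, 15), (17, -10)) = 27.7308
d((5, 15), (-6, 27)) = 16.2788
d((5, 15), (-25, 14)) = 30.0167
d((17, -10), (-6, 27)) = 43.566
d((17, -10), (-25, 14)) = 48.3735
d((-6, 27), (-25, 14)) = 23.0217

Closest pair: (-22, 19) and (-25, 14) with distance 5.831

The closest pair is (-22, 19) and (-25, 14) with Euclidean distance 5.831. For 7 points, brute-force pairwise comparison is shown above. For large n, the divide-and-conquer algorithm (sort by x, recurse on halves, check the dividing strip) achieves O(n log n).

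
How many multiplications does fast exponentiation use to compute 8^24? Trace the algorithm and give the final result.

Computing 8^24 by squaring (build up from 8^1; each line after the first costs one multiplication):

8^1 = 8
8^2 = (8^1)^2 = 8^2 = 64
8^3 = 8 * 8^2 = 8 * 64 = 512
8^6 = (8^3)^2 = 512^2 = 262144
8^12 = (8^6)^2 = 262144^2 = 68719476736
8^24 = (8^12)^2 = 68719476736^2 = 4722366482869645213696

Result: 4722366482869645213696
Multiplications needed: 5 (5 lines after 8^1)

8^24 = 4722366482869645213696. Using exponentiation by squaring, this requires 5 multiplications. The key idea: if the exponent is even, square the half-power; if odd, multiply by the base once.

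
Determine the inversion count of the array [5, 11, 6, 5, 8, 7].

Finding inversions in [5, 11, 6, 5, 8, 7]:

(1, 2): arr[1]=11 > arr[2]=6
(1, 3): arr[1]=11 > arr[3]=5
(1, 4): arr[1]=11 > arr[4]=8
(1, 5): arr[1]=11 > arr[5]=7
(2, 3): arr[2]=6 > arr[3]=5
(4, 5): arr[4]=8 > arr[5]=7

Total inversions: 6

The array has 6 inversion(s): (1,2), (1,3), (1,4), (1,5), (2,3), (4,5). Each pair (i,j) satisfies i < j and arr[i] > arr[j].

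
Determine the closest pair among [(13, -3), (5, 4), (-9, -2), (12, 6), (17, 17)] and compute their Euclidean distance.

Computing all pairwise distances among 5 points:

d((13, -3), (5, 4)) = 10.6301
d((13, -3), (-9, -2)) = 22.0227
d((13, -3), (12, 6)) = 9.0554
d((13, -3), (17, 17)) = 20.3961
d((5, 4), (-9, -2)) = 15.2315
d((5, 4), (12, 6)) = 7.2801 <-- minimum
d((5, 4), (17, 17)) = 17.6918
d((-9, -2), (12, 6)) = 22.4722
d((-9, -2), (17, 17)) = 32.2025
d((12, 6), (17, 17)) = 12.083

Closest pair: (5, 4) and (12, 6) with distance 7.2801

The closest pair is (5, 4) and (12, 6) with Euclidean distance 7.2801. For 5 points, brute-force pairwise comparison is shown above. For large n, the divide-and-conquer algorithm (sort by x, recurse on halves, check the dividing strip) achieves O(n log n).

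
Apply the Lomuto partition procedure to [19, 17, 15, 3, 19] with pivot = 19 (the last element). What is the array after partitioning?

Lomuto partition with pivot = 19:

Initial array: [19, 17, 15, 3, 19]

arr[0]=19 <= 19: swap with position 0, array becomes [19, 17, 15, 3, 19]
arr[1]=17 <= 19: swap with position 1, array becomes [19, 17, 15, 3, 19]
arr[2]=15 <= 19: swap with position 2, array becomes [19, 17, 15, 3, 19]
arr[3]=3 <= 19: swap with position 3, array becomes [19, 17, 15, 3, 19]

Place pivot at position 4: [19, 17, 15, 3, 19]
Pivot position: 4

After partitioning with pivot 19, the array becomes [19, 17, 15, 3, 19]. The pivot is placed at index 4. All elements to the left of the pivot are <= 19, and all elements to the right are > 19.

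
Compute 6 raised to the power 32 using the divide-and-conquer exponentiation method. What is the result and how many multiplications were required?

Computing 6^32 by squaring (build up from 6^1; each line after the first costs one multiplication):

6^1 = 6
6^2 = (6^1)^2 = 6^2 = 36
6^4 = (6^2)^2 = 36^2 = 1296
6^8 = (6^4)^2 = 1296^2 = 1679616
6^16 = (6^8)^2 = 1679616^2 = 2821109907456
6^32 = (6^16)^2 = 2821109907456^2 = 7958661109946400884391936

Result: 7958661109946400884391936
Multiplications needed: 5 (5 lines after 6^1)

6^32 = 7958661109946400884391936. Using exponentiation by squaring, this requires 5 multiplications. The key idea: if the exponent is even, square the half-power; if odd, multiply by the base once.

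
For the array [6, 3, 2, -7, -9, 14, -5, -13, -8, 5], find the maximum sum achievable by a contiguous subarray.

Using Kadane's algorithm on [6, 3, 2, -7, -9, 14, -5, -13, -8, 5]:

Scanning through the array:
Position 1 (value 3): max_ending_here = 9, max_so_far = 9
Position 2 (value 2): max_ending_here = 11, max_so_far = 11
Position 3 (value -7): max_ending_here = 4, max_so_far = 11
Position 4 (value -9): max_ending_here = -5, max_so_far = 11
Position 5 (value 14): max_ending_here = 14, max_so_far = 14
Position 6 (value -5): max_ending_here = 9, max_so_far = 14
Position 7 (value -13): max_ending_here = -4, max_so_far = 14
Position 8 (value -8): max_ending_here = -8, max_so_far = 14
Position 9 (value 5): max_ending_here = 5, max_so_far = 14

Maximum subarray: [14]
Maximum sum: 14

The maximum subarray is [14] with sum 14. This subarray runs from index 5 to index 5.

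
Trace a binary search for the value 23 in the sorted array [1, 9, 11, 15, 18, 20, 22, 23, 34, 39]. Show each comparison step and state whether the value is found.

Binary search for 23 in [1, 9, 11, 15, 18, 20, 22, 23, 34, 39]:

lo=0, hi=9, mid=4, arr[mid]=18 -> 18 < 23, search right half
lo=5, hi=9, mid=7, arr[mid]=23 -> Found target at index 7!

Binary search finds 23 at index 7 after 2 comparisons. The search repeatedly halves the search space by comparing with the middle element.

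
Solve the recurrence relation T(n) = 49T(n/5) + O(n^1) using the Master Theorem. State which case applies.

Master Theorem for T(n) = 49T(n/5) + O(n^1):

a = 49, b = 5, c = 1
log_b(a) = log_5(49) = 2.4181

Case 1: c = 1 < log_5(49) = 2.4181
T(n) = O(n^(log_5 49))

For T(n) = 49T(n/5) + O(n^1): log_5(49) = 2.4181. This is Case 1 of the Master Theorem (c < log_b(a), work dominated by leaves), giving O(n^(log_5 49)).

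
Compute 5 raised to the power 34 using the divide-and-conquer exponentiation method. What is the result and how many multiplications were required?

Computing 5^34 by squaring (build up from 5^1; each line after the first costs one multiplication):

5^1 = 5
5^2 = (5^1)^2 = 5^2 = 25
5^4 = (5^2)^2 = 25^2 = 625
5^8 = (5^4)^2 = 625^2 = 390625
5^16 = (5^8)^2 = 390625^2 = 152587890625
5^17 = 5 * 5^16 = 5 * 152587890625 = 762939453125
5^34 = (5^17)^2 = 762939453125^2 = 582076609134674072265625

Result: 582076609134674072265625
Multiplications needed: 6 (6 lines after 5^1)

5^34 = 582076609134674072265625. Using exponentiation by squaring, this requires 6 multiplications. The key idea: if the exponent is even, square the half-power; if odd, multiply by the base once.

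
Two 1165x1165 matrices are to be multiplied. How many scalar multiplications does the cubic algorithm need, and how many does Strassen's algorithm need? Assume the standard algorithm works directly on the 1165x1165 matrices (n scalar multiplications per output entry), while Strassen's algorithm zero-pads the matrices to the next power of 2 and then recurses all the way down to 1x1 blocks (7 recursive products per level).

Matrix multiplication for 1165x1165 matrices:

Strassen's algorithm requires power-of-2 dimensions. Pad 1165x1165 to 2048x2048 (next power of 2).

Standard algorithm: 1165^3 = 1581167125 multiplications
Strassen's algorithm: 7^(log2(2048)) = 7^11 = 1977326743 multiplications
Difference: 1581167125 - 1977326743 = -396159618 (Strassen uses MORE here due to padding overhead — for small or just-over-power-of-2 n, padding can outweigh the per-level savings)

Standard: 1581167125 multiplications (1165^3). Strassen: 1977326743 multiplications (7^11, after padding to 2048x2048). Strassen reduces 8 recursive multiplications to 7 at each level.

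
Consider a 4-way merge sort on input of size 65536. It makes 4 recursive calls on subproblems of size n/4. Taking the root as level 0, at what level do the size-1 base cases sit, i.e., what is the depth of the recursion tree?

For divide and conquer with division factor 4:

Problem sizes at each level:
Level 0: 65536
Level 1: 16384
Level 2: 4096
Level 3: 1024
Level 4: 256
Level 5: 64
Level 6: 16
Level 7: 4
Level 8: 1

The root is level 0 and the size-1 base case is level 8 (the tree spans levels 0 through 8, i.e. 9 levels counting the root), so the depth is the number of divisions: log_4(65536) = 8

The recursion tree depth is log_4(65536) = 8. At each level, the problem size is divided by 4, so it takes 8 divisions to reduce to a base case of size 1. The algorithm makes 4 recursive calls at each level.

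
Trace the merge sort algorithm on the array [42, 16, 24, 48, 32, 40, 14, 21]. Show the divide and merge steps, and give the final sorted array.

Merge sort trace:

Split: [42, 16, 24, 48, 32, 40, 14, 21] -> [42, 16, 24, 48] and [32, 40, 14, 21]
  Split: [42, 16, 24, 48] -> [42, 16] and [24, 48]
    Split: [42, 16] -> [42] and [16]
    Merge: [42] + [16] -> [16, 42]
    Split: [24, 48] -> [24] and [48]
    Merge: [24] + [48] -> [24, 48]
  Merge: [16, 42] + [24, 48] -> [16, 24, 42, 48]
  Split: [32, 40, 14, 21] -> [32, 40] and [14, 21]
    Split: [32, 40] -> [32] and [40]
    Merge: [32] + [40] -> [32, 40]
    Split: [14, 21] -> [14] and [21]
    Merge: [14] + [21] -> [14, 21]
  Merge: [32, 40] + [14, 21] -> [14, 21, 32, 40]
Merge: [16, 24, 42, 48] + [14, 21, 32, 40] -> [14, 16, 21, 24, 32, 40, 42, 48]

Final sorted array: [14, 16, 21, 24, 32, 40, 42, 48]

The merge sort proceeds by recursively splitting the array and merging sorted halves.
After all merges, the sorted array is [14, 16, 21, 24, 32, 40, 42, 48].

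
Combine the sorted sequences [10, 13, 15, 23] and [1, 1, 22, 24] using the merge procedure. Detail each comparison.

Merging process:

Compare 10 vs 1: take 1 from right. Merged: [1]
Compare 10 vs 1: take 1 from right. Merged: [1, 1]
Compare 10 vs 22: take 10 from left. Merged: [1, 1, 10]
Compare 13 vs 22: take 13 from left. Merged: [1, 1, 10, 13]
Compare 15 vs 22: take 15 from left. Merged: [1, 1, 10, 13, 15]
Compare 23 vs 22: take 22 from right. Merged: [1, 1, 10, 13, 15, 22]
Compare 23 vs 24: take 23 from left. Merged: [1, 1, 10, 13, 15, 22, 23]
Append remaining from right: [24]. Merged: [1, 1, 10, 13, 15, 22, 23, 24]

Final merged array: [1, 1, 10, 13, 15, 22, 23, 24]
Total comparisons: 7

The merged array is [1, 1, 10, 13, 15, 22, 23, 24], requiring 7 comparisons. The merge step runs in O(n) time where n is the total number of elements.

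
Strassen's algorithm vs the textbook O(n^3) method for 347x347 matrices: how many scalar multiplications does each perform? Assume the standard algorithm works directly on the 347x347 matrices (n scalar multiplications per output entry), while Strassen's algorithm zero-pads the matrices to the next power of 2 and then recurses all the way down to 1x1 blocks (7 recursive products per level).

Matrix multiplication for 347x347 matrices:

Strassen's algorithm requires power-of-2 dimensions. Pad 347x347 to 512x512 (next power of 2).

Standard algorithm: 347^3 = 41781923 multiplications
Strassen's algorithm: 7^(log2(512)) = 7^9 = 40353607 multiplications
Savings: 41781923 - 40353607 = 1428316 multiplications

Standard: 41781923 multiplications (347^3). Strassen: 40353607 multiplications (7^9, after padding to 512x512). Strassen reduces 8 recursive multiplications to 7 at each level.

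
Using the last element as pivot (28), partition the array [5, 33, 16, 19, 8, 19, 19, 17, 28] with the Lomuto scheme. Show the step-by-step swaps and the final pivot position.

Lomuto partition with pivot = 28:

Initial array: [5, 33, 16, 19, 8, 19, 19, 17, 28]

arr[0]=5 <= 28: swap with position 0, array becomes [5, 33, 16, 19, 8, 19, 19, 17, 28]
arr[1]=33 > 28: no swap
arr[2]=16 <= 28: swap with position 1, array becomes [5, 16, 33, 19, 8, 19, 19, 17, 28]
arr[3]=19 <= 28: swap with position 2, array becomes [5, 16, 19, 33, 8, 19, 19, 17, 28]
arr[4]=8 <= 28: swap with position 3, array becomes [5, 16, 19, 8, 33, 19, 19, 17, 28]
arr[5]=19 <= 28: swap with position 4, array becomes [5, 16, 19, 8, 19, 33, 19, 17, 28]
arr[6]=19 <= 28: swap with position 5, array becomes [5, 16, 19, 8, 19, 19, 33, 17, 28]
arr[7]=17 <= 28: swap with position 6, array becomes [5, 16, 19, 8, 19, 19, 17, 33, 28]

Place pivot at position 7: [5, 16, 19, 8, 19, 19, 17, 28, 33]
Pivot position: 7

After partitioning with pivot 28, the array becomes [5, 16, 19, 8, 19, 19, 17, 28, 33]. The pivot is placed at index 7. All elements to the left of the pivot are <= 28, and all elements to the right are > 28.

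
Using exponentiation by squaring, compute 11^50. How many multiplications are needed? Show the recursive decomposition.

Computing 11^50 by squaring (build up from 11^1; each line after the first costs one multiplication):

11^1 = 11
11^2 = (11^1)^2 = 11^2 = 121
11^3 = 11 * 11^2 = 11 * 121 = 1331
11^6 = (11^3)^2 = 1331^2 = 1771561
11^12 = (11^6)^2 = 1771561^2 = 3138428376721
11^24 = (11^12)^2 = 3138428376721^2 = 9849732675807611094711841
11^25 = 11 * 11^24 = 11 * 9849732675807611094711841 = 108347059433883722041830251
11^50 = (11^25)^2 = 108347059433883722041830251^2 = 11739085287969531650666649599035831993898213898723001

Result: 11739085287969531650666649599035831993898213898723001
Multiplications needed: 7 (7 lines after 11^1)

11^50 = 11739085287969531650666649599035831993898213898723001. Using exponentiation by squaring, this requires 7 multiplications. The key idea: if the exponent is even, square the half-power; if odd, multiply by the base once.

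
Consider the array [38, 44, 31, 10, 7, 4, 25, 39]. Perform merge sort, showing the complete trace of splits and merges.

Merge sort trace:

Split: [38, 44, 31, 10, 7, 4, 25, 39] -> [38, 44, 31, 10] and [7, 4, 25, 39]
  Split: [38, 44, 31, 10] -> [38, 44] and [31, 10]
    Split: [38, 44] -> [38] and [44]
    Merge: [38] + [44] -> [38, 44]
    Split: [31, 10] -> [31] and [10]
    Merge: [31] + [10] -> [10, 31]
  Merge: [38, 44] + [10, 31] -> [10, 31, 38, 44]
  Split: [7, 4, 25, 39] -> [7, 4] and [25, 39]
    Split: [7, 4] -> [7] and [4]
    Merge: [7] + [4] -> [4, 7]
    Split: [25, 39] -> [25] and [39]
    Merge: [25] + [39] -> [25, 39]
  Merge: [4, 7] + [25, 39] -> [4, 7, 25, 39]
Merge: [10, 31, 38, 44] + [4, 7, 25, 39] -> [4, 7, 10, 25, 31, 38, 39, 44]

Final sorted array: [4, 7, 10, 25, 31, 38, 39, 44]

The merge sort proceeds by recursively splitting the array and merging sorted halves.
After all merges, the sorted array is [4, 7, 10, 25, 31, 38, 39, 44].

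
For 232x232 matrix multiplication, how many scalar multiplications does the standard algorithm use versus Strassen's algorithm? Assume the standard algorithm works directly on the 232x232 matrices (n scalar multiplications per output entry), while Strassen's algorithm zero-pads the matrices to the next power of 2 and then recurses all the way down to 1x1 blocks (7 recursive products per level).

Matrix multiplication for 232x232 matrices:

Strassen's algorithm requires power-of-2 dimensions. Pad 232x232 to 256x256 (next power of 2).

Standard algorithm: 232^3 = 12487168 multiplications
Strassen's algorithm: 7^(log2(256)) = 7^8 = 5764801 multiplications
Savings: 12487168 - 5764801 = 6722367 multiplications

Standard: 12487168 multiplications (232^3). Strassen: 5764801 multiplications (7^8, after padding to 256x256). Strassen reduces 8 recursive multiplications to 7 at each level.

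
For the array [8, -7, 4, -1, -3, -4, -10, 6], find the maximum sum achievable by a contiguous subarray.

Using Kadane's algorithm on [8, -7, 4, -1, -3, -4, -10, 6]:

Scanning through the array:
Position 1 (value -7): max_ending_here = 1, max_so_far = 8
Position 2 (value 4): max_ending_here = 5, max_so_far = 8
Position 3 (value -1): max_ending_here = 4, max_so_far = 8
Position 4 (value -3): max_ending_here = 1, max_so_far = 8
Position 5 (value -4): max_ending_here = -3, max_so_far = 8
Position 6 (value -10): max_ending_here = -10, max_so_far = 8
Position 7 (value 6): max_ending_here = 6, max_so_far = 8

Maximum subarray: [8]
Maximum sum: 8

The maximum subarray is [8] with sum 8. This subarray runs from index 0 to index 0.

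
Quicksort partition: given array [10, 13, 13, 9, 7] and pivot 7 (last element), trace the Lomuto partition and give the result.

Lomuto partition with pivot = 7:

Initial array: [10, 13, 13, 9, 7]

arr[0]=10 > 7: no swap
arr[1]=13 > 7: no swap
arr[2]=13 > 7: no swap
arr[3]=9 > 7: no swap

Place pivot at position 0: [7, 13, 13, 9, 10]
Pivot position: 0

After partitioning with pivot 7, the array becomes [7, 13, 13, 9, 10]. The pivot is placed at index 0. All elements to the left of the pivot are <= 7, and all elements to the right are > 7.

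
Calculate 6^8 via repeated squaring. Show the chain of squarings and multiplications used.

Computing 6^8 by squaring (build up from 6^1; each line after the first costs one multiplication):

6^1 = 6
6^2 = (6^1)^2 = 6^2 = 36
6^4 = (6^2)^2 = 36^2 = 1296
6^8 = (6^4)^2 = 1296^2 = 1679616

Result: 1679616
Multiplications needed: 3 (3 lines after 6^1)

6^8 = 1679616. Using exponentiation by squaring, this requires 3 multiplications. The key idea: if the exponent is even, square the half-power; if odd, multiply by the base once.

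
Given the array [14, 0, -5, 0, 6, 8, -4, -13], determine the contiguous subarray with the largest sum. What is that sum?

Using Kadane's algorithm on [14, 0, -5, 0, 6, 8, -4, -13]:

Scanning through the array:
Position 1 (value 0): max_ending_here = 14, max_so_far = 14
Position 2 (value -5): max_ending_here = 9, max_so_far = 14
Position 3 (value 0): max_ending_here = 9, max_so_far = 14
Position 4 (value 6): max_ending_here = 15, max_so_far = 15
Position 5 (value 8): max_ending_here = 23, max_so_far = 23
Position 6 (value -4): max_ending_here = 19, max_so_far = 23
Position 7 (value -13): max_ending_here = 6, max_so_far = 23

Maximum subarray: [14, 0, -5, 0, 6, 8]
Maximum sum: 23

The maximum subarray is [14, 0, -5, 0, 6, 8] with sum 23. This subarray runs from index 0 to index 5.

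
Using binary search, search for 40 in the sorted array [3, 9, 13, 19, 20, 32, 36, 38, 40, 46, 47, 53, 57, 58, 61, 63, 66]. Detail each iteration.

Binary search for 40 in [3, 9, 13, 19, 20, 32, 36, 38, 40, 46, 47, 53, 57, 58, 61, 63, 66]:

lo=0, hi=16, mid=8, arr[mid]=40 -> Found target at index 8!

Binary search finds 40 at index 8 after 1 comparisons. The search repeatedly halves the search space by comparing with the middle element.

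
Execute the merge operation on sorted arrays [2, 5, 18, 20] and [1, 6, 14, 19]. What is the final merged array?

Merging process:

Compare 2 vs 1: take 1 from right. Merged: [1]
Compare 2 vs 6: take 2 from left. Merged: [1, 2]
Compare 5 vs 6: take 5 from left. Merged: [1, 2, 5]
Compare 18 vs 6: take 6 from right. Merged: [1, 2, 5, 6]
Compare 18 vs 14: take 14 from right. Merged: [1, 2, 5, 6, 14]
Compare 18 vs 19: take 18 from left. Merged: [1, 2, 5, 6, 14, 18]
Compare 20 vs 19: take 19 from right. Merged: [1, 2, 5, 6, 14, 18, 19]
Append remaining from left: [20]. Merged: [1, 2, 5, 6, 14, 18, 19, 20]

Final merged array: [1, 2, 5, 6, 14, 18, 19, 20]
Total comparisons: 7

The merged array is [1, 2, 5, 6, 14, 18, 19, 20], requiring 7 comparisons. The merge step runs in O(n) time where n is the total number of elements.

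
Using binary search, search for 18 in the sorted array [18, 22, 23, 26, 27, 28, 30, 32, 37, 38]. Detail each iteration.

Binary search for 18 in [18, 22, 23, 26, 27, 28, 30, 32, 37, 38]:

lo=0, hi=9, mid=4, arr[mid]=27 -> 27 > 18, search left half
lo=0, hi=3, mid=1, arr[mid]=22 -> 22 > 18, search left half
lo=0, hi=0, mid=0, arr[mid]=18 -> Found target at index 0!

Binary search finds 18 at index 0 after 3 comparisons. The search repeatedly halves the search space by comparing with the middle element.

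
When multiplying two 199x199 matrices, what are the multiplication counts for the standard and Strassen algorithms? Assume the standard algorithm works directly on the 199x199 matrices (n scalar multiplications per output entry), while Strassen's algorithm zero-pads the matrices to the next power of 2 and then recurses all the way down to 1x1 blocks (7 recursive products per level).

Matrix multiplication for 199x199 matrices:

Strassen's algorithm requires power-of-2 dimensions. Pad 199x199 to 256x256 (next power of 2).

Standard algorithm: 199^3 = 7880599 multiplications
Strassen's algorithm: 7^(log2(256)) = 7^8 = 5764801 multiplications
Savings: 7880599 - 5764801 = 2115798 multiplications

Standard: 7880599 multiplications (199^3). Strassen: 5764801 multiplications (7^8, after padding to 256x256). Strassen reduces 8 recursive multiplications to 7 at each level.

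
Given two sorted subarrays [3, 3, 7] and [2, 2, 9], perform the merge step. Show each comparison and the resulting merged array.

Merging process:

Compare 3 vs 2: take 2 from right. Merged: [2]
Compare 3 vs 2: take 2 from right. Merged: [2, 2]
Compare 3 vs 9: take 3 from left. Merged: [2, 2, 3]
Compare 3 vs 9: take 3 from left. Merged: [2, 2, 3, 3]
Compare 7 vs 9: take 7 from left. Merged: [2, 2, 3, 3, 7]
Append remaining from right: [9]. Merged: [2, 2, 3, 3, 7, 9]

Final merged array: [2, 2, 3, 3, 7, 9]
Total comparisons: 5

The merged array is [2, 2, 3, 3, 7, 9], requiring 5 comparisons. The merge step runs in O(n) time where n is the total number of elements.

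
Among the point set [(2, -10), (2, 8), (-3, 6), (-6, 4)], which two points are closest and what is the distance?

Computing all pairwise distances among 4 points:

d((2, -10), (2, 8)) = 18.0
d((2, -10), (-3, 6)) = 16.7631
d((2, -10), (-6, 4)) = 16.1245
d((2, 8), (-3, 6)) = 5.3852
d((2, 8), (-6, 4)) = 8.9443
d((-3, 6), (-6, 4)) = 3.6056 <-- minimum

Closest pair: (-3, 6) and (-6, 4) with distance 3.6056

The closest pair is (-3, 6) and (-6, 4) with Euclidean distance 3.6056. For 4 points, brute-force pairwise comparison is shown above. For large n, the divide-and-conquer algorithm (sort by x, recurse on halves, check the dividing strip) achieves O(n log n).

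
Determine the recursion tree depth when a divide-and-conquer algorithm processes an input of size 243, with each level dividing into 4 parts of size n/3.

For divide and conquer with division factor 3:

Problem sizes at each level:
Level 0: 243
Level 1: 81
Level 2: 27
Level 3: 9
Level 4: 3
Level 5: 1

The root is level 0 and the size-1 base case is level 5 (the tree spans levels 0 through 5, i.e. 6 levels counting the root), so the depth is the number of divisions: log_3(243) = 5

The recursion tree depth is log_3(243) = 5. At each level, the problem size is divided by 3, so it takes 5 divisions to reduce to a base case of size 1. The algorithm makes 4 recursive calls at each level.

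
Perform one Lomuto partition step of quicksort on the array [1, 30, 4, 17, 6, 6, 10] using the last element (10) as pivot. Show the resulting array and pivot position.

Lomuto partition with pivot = 10:

Initial array: [1, 30, 4, 17, 6, 6, 10]

arr[0]=1 <= 10: swap with position 0, array becomes [1, 30, 4, 17, 6, 6, 10]
arr[1]=30 > 10: no swap
arr[2]=4 <= 10: swap with position 1, array becomes [1, 4, 30, 17, 6, 6, 10]
arr[3]=17 > 10: no swap
arr[4]=6 <= 10: swap with position 2, array becomes [1, 4, 6, 17, 30, 6, 10]
arr[5]=6 <= 10: swap with position 3, array becomes [1, 4, 6, 6, 30, 17, 10]

Place pivot at position 4: [1, 4, 6, 6, 10, 17, 30]
Pivot position: 4

After partitioning with pivot 10, the array becomes [1, 4, 6, 6, 10, 17, 30]. The pivot is placed at index 4. All elements to the left of the pivot are <= 10, and all elements to the right are > 10.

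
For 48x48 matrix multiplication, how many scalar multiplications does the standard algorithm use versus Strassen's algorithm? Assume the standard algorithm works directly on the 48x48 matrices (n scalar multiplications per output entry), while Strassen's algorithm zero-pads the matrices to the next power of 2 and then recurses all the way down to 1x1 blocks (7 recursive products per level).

Matrix multiplication for 48x48 matrices:

Strassen's algorithm requires power-of-2 dimensions. Pad 48x48 to 64x64 (next power of 2).

Standard algorithm: 48^3 = 110592 multiplications
Strassen's algorithm: 7^(log2(64)) = 7^6 = 117649 multiplications
Difference: 110592 - 117649 = -7057 (Strassen uses MORE here due to padding overhead — for small or just-over-power-of-2 n, padding can outweigh the per-level savings)

Standard: 110592 multiplications (48^3). Strassen: 117649 multiplications (7^6, after padding to 64x64). Strassen reduces 8 recursive multiplications to 7 at each level.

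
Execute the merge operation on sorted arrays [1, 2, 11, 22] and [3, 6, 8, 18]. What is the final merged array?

Merging process:

Compare 1 vs 3: take 1 from left. Merged: [1]
Compare 2 vs 3: take 2 from left. Merged: [1, 2]
Compare 11 vs 3: take 3 from right. Merged: [1, 2, 3]
Compare 11 vs 6: take 6 from right. Merged: [1, 2, 3, 6]
Compare 11 vs 8: take 8 from right. Merged: [1, 2, 3, 6, 8]
Compare 11 vs 18: take 11 from left. Merged: [1, 2, 3, 6, 8, 11]
Compare 22 vs 18: take 18 from right. Merged: [1, 2, 3, 6, 8, 11, 18]
Append remaining from left: [22]. Merged: [1, 2, 3, 6, 8, 11, 18, 22]

Final merged array: [1, 2, 3, 6, 8, 11, 18, 22]
Total comparisons: 7

The merged array is [1, 2, 3, 6, 8, 11, 18, 22], requiring 7 comparisons. The merge step runs in O(n) time where n is the total number of elements.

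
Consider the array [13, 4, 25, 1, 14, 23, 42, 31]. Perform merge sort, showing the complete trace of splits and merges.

Merge sort trace:

Split: [13, 4, 25, 1, 14, 23, 42, 31] -> [13, 4, 25, 1] and [14, 23, 42, 31]
  Split: [13, 4, 25, 1] -> [13, 4] and [25, 1]
    Split: [13, 4] -> [13] and [4]
    Merge: [13] + [4] -> [4, 13]
    Split: [25, 1] -> [25] and [1]
    Merge: [25] + [1] -> [1, 25]
  Merge: [4, 13] + [1, 25] -> [1, 4, 13, 25]
  Split: [14, 23, 42, 31] -> [14, 23] and [42, 31]
    Split: [14, 23] -> [14] and [23]
    Merge: [14] + [23] -> [14, 23]
    Split: [42, 31] -> [42] and [31]
    Merge: [42] + [31] -> [31, 42]
  Merge: [14, 23] + [31, 42] -> [14, 23, 31, 42]
Merge: [1, 4, 13, 25] + [14, 23, 31, 42] -> [1, 4, 13, 14, 23, 25, 31, 42]

Final sorted array: [1, 4, 13, 14, 23, 25, 31, 42]

The merge sort proceeds by recursively splitting the array and merging sorted halves.
After all merges, the sorted array is [1, 4, 13, 14, 23, 25, 31, 42].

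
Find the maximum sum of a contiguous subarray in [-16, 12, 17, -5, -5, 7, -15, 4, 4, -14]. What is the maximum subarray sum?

Using Kadane's algorithm on [-16, 12, 17, -5, -5, 7, -15, 4, 4, -14]:

Scanning through the array:
Position 1 (value 12): max_ending_here = 12, max_so_far = 12
Position 2 (value 17): max_ending_here = 29, max_so_far = 29
Position 3 (value -5): max_ending_here = 24, max_so_far = 29
Position 4 (value -5): max_ending_here = 19, max_so_far = 29
Position 5 (value 7): max_ending_here = 26, max_so_far = 29
Position 6 (value -15): max_ending_here = 11, max_so_far = 29
Position 7 (value 4): max_ending_here = 15, max_so_far = 29
Position 8 (value 4): max_ending_here = 19, max_so_far = 29
Position 9 (value -14): max_ending_here = 5, max_so_far = 29

Maximum subarray: [12, 17]
Maximum sum: 29

The maximum subarray is [12, 17] with sum 29. This subarray runs from index 1 to index 2.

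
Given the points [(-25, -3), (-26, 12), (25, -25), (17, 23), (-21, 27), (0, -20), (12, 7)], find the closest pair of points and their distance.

Computing all pairwise distances among 7 points:

d((-25, -3), (-26, 12)) = 15.0333 <-- minimum
d((-25, -3), (25, -25)) = 54.626
d((-25, -3), (17, 23)) = 49.3964
d((-25, -3), (-21, 27)) = 30.2655
d((-25, -3), (0, -20)) = 30.2324
d((-25, -3), (12, 7)) = 38.3275
d((-26, 12), (25, -25)) = 63.0079
d((-26, 12), (17, 23)) = 44.3847
d((-26, 12), (-21, 27)) = 15.8114
d((-26, 12), (0, -20)) = 41.2311
d((-26, 12), (12, 7)) = 38.3275
d((25, -25), (17, 23)) = 48.6621
d((25, -25), (-21, 27)) = 69.4262
d((25, -25), (0, -20)) = 25.4951
d((25, -25), (12, 7)) = 34.5398
d((17, 23), (-21, 27)) = 38.2099
d((17, 23), (0, -20)) = 46.2385
d((17, 23), (12, 7)) = 16.7631
d((-21, 27), (0, -20)) = 51.4782
d((-21, 27), (12, 7)) = 38.5876
d((0, -20), (12, 7)) = 29.5466

Closest pair: (-25, -3) and (-26, 12) with distance 15.0333

The closest pair is (-25, -3) and (-26, 12) with Euclidean distance 15.0333. For 7 points, brute-force pairwise comparison is shown above. For large n, the divide-and-conquer algorithm (sort by x, recurse on halves, check the dividing strip) achieves O(n log n).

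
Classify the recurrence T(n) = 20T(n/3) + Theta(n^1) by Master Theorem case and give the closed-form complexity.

Master Theorem for T(n) = 20T(n/3) + O(n^1):

a = 20, b = 3, c = 1
log_b(a) = log_3(20) = 2.7268

Case 1: c = 1 < log_3(20) = 2.7268
T(n) = O(n^(log_3 20))

For T(n) = 20T(n/3) + O(n^1): log_3(20) = 2.7268. This is Case 1 of the Master Theorem (c < log_b(a), work dominated by leaves), giving O(n^(log_3 20)).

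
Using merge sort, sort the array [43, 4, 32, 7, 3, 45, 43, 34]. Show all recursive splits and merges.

Merge sort trace:

Split: [43, 4, 32, 7, 3, 45, 43, 34] -> [43, 4, 32, 7] and [3, 45, 43, 34]
  Split: [43, 4, 32, 7] -> [43, 4] and [32, 7]
    Split: [43, 4] -> [43] and [4]
    Merge: [43] + [4] -> [4, 43]
    Split: [32, 7] -> [32] and [7]
    Merge: [32] + [7] -> [7, 32]
  Merge: [4, 43] + [7, 32] -> [4, 7, 32, 43]
  Split: [3, 45, 43, 34] -> [3, 45] and [43, 34]
    Split: [3, 45] -> [3] and [45]
    Merge: [3] + [45] -> [3, 45]
    Split: [43, 34] -> [43] and [34]
    Merge: [43] + [34] -> [34, 43]
  Merge: [3, 45] + [34, 43] -> [3, 34, 43, 45]
Merge: [4, 7, 32, 43] + [3, 34, 43, 45] -> [3, 4, 7, 32, 34, 43, 43, 45]

Final sorted array: [3, 4, 7, 32, 34, 43, 43, 45]

The merge sort proceeds by recursively splitting the array and merging sorted halves.
After all merges, the sorted array is [3, 4, 7, 32, 34, 43, 43, 45].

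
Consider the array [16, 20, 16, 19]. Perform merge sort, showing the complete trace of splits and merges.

Merge sort trace:

Split: [16, 20, 16, 19] -> [16, 20] and [16, 19]
  Split: [16, 20] -> [16] and [20]
  Merge: [16] + [20] -> [16, 20]
  Split: [16, 19] -> [16] and [19]
  Merge: [16] + [19] -> [16, 19]
Merge: [16, 20] + [16, 19] -> [16, 16, 19, 20]

Final sorted array: [16, 16, 19, 20]

The merge sort proceeds by recursively splitting the array and merging sorted halves.
After all merges, the sorted array is [16, 16, 19, 20].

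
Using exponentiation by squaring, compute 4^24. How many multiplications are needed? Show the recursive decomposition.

Computing 4^24 by squaring (build up from 4^1; each line after the first costs one multiplication):

4^1 = 4
4^2 = (4^1)^2 = 4^2 = 16
4^3 = 4 * 4^2 = 4 * 16 = 64
4^6 = (4^3)^2 = 64^2 = 4096
4^12 = (4^6)^2 = 4096^2 = 16777216
4^24 = (4^12)^2 = 16777216^2 = 281474976710656

Result: 281474976710656
Multiplications needed: 5 (5 lines after 4^1)

4^24 = 281474976710656. Using exponentiation by squaring, this requires 5 multiplications. The key idea: if the exponent is even, square the half-power; if odd, multiply by the base once.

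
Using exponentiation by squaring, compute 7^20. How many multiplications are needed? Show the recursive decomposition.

Computing 7^20 by squaring (build up from 7^1; each line after the first costs one multiplication):

7^1 = 7
7^2 = (7^1)^2 = 7^2 = 49
7^4 = (7^2)^2 = 49^2 = 2401
7^5 = 7 * 7^4 = 7 * 2401 = 16807
7^10 = (7^5)^2 = 16807^2 = 282475249
7^20 = (7^10)^2 = 282475249^2 = 79792266297612001

Result: 79792266297612001
Multiplications needed: 5 (5 lines after 7^1)

7^20 = 79792266297612001. Using exponentiation by squaring, this requires 5 multiplications. The key idea: if the exponent is even, square the half-power; if odd, multiply by the base once.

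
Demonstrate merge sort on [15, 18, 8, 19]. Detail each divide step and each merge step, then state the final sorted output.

Merge sort trace:

Split: [15, 18, 8, 19] -> [15, 18] and [8, 19]
  Split: [15, 18] -> [15] and [18]
  Merge: [15] + [18] -> [15, 18]
  Split: [8, 19] -> [8] and [19]
  Merge: [8] + [19] -> [8, 19]
Merge: [15, 18] + [8, 19] -> [8, 15, 18, 19]

Final sorted array: [8, 15, 18, 19]

The merge sort proceeds by recursively splitting the array and merging sorted halves.
After all merges, the sorted array is [8, 15, 18, 19].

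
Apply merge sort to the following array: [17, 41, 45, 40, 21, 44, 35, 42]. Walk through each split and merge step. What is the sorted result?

Merge sort trace:

Split: [17, 41, 45, 40, 21, 44, 35, 42] -> [17, 41, 45, 40] and [21, 44, 35, 42]
  Split: [17, 41, 45, 40] -> [17, 41] and [45, 40]
    Split: [17, 41] -> [17] and [41]
    Merge: [17] + [41] -> [17, 41]
    Split: [45, 40] -> [45] and [40]
    Merge: [45] + [40] -> [40, 45]
  Merge: [17, 41] + [40, 45] -> [17, 40, 41, 45]
  Split: [21, 44, 35, 42] -> [21, 44] and [35, 42]
    Split: [21, 44] -> [21] and [44]
    Merge: [21] + [44] -> [21, 44]
    Split: [35, 42] -> [35] and [42]
    Merge: [35] + [42] -> [35, 42]
  Merge: [21, 44] + [35, 42] -> [21, 35, 42, 44]
Merge: [17, 40, 41, 45] + [21, 35, 42, 44] -> [17, 21, 35, 40, 41, 42, 44, 45]

Final sorted array: [17, 21, 35, 40, 41, 42, 44, 45]

The merge sort proceeds by recursively splitting the array and merging sorted halves.
After all merges, the sorted array is [17, 21, 35, 40, 41, 42, 44, 45].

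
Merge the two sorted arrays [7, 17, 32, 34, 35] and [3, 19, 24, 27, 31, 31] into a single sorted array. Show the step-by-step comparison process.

Merging process:

Compare 7 vs 3: take 3 from right. Merged: [3]
Compare 7 vs 19: take 7 from left. Merged: [3, 7]
Compare 17 vs 19: take 17 from left. Merged: [3, 7, 17]
Compare 32 vs 19: take 19 from right. Merged: [3, 7, 17, 19]
Compare 32 vs 24: take 24 from right. Merged: [3, 7, 17, 19, 24]
Compare 32 vs 27: take 27 from right. Merged: [3, 7, 17, 19, 24, 27]
Compare 32 vs 31: take 31 from right. Merged: [3, 7, 17, 19, 24, 27, 31]
Compare 32 vs 31: take 31 from right. Merged: [3, 7, 17, 19, 24, 27, 31, 31]
Append remaining from left: [32, 34, 35]. Merged: [3, 7, 17, 19, 24, 27, 31, 31, 32, 34, 35]

Final merged array: [3, 7, 17, 19, 24, 27, 31, 31, 32, 34, 35]
Total comparisons: 8

The merged array is [3, 7, 17, 19, 24, 27, 31, 31, 32, 34, 35], requiring 8 comparisons. The merge step runs in O(n) time where n is the total number of elements.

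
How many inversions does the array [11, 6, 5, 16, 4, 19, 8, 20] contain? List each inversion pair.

Finding inversions in [11, 6, 5, 16, 4, 19, 8, 20]:

(0, 1): arr[0]=11 > arr[1]=6
(0, 2): arr[0]=11 > arr[2]=5
(0, 4): arr[0]=11 > arr[4]=4
(0, 6): arr[0]=11 > arr[6]=8
(1, 2): arr[1]=6 > arr[2]=5
(1, 4): arr[1]=6 > arr[4]=4
(2, 4): arr[2]=5 > arr[4]=4
(3, 4): arr[3]=16 > arr[4]=4
(3, 6): arr[3]=16 > arr[6]=8
(5, 6): arr[5]=19 > arr[6]=8

Total inversions: 10

The array has 10 inversion(s): (0,1), (0,2), (0,4), (0,6), (1,2), (1,4), (2,4), (3,4), (3,6), (5,6). Each pair (i,j) satisfies i < j and arr[i] > arr[j].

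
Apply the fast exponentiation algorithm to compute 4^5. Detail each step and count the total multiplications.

Computing 4^5 by squaring (build up from 4^1; each line after the first costs one multiplication):

4^1 = 4
4^2 = (4^1)^2 = 4^2 = 16
4^4 = (4^2)^2 = 16^2 = 256
4^5 = 4 * 4^4 = 4 * 256 = 1024

Result: 1024
Multiplications needed: 3 (3 lines after 4^1)

4^5 = 1024. Using exponentiation by squaring, this requires 3 multiplications. The key idea: if the exponent is even, square the half-power; if odd, multiply by the base once.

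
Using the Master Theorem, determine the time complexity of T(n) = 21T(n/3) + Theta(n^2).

Master Theorem for T(n) = 21T(n/3) + O(n^2):

a = 21, b = 3, c = 2
log_b(a) = log_3(21) = 2.7712

Case 1: c = 2 < log_3(21) = 2.7712
T(n) = O(n^(log_3 21))

For T(n) = 21T(n/3) + O(n^2): log_3(21) = 2.7712. This is Case 1 of the Master Theorem (c < log_b(a), work dominated by leaves), giving O(n^(log_3 21)).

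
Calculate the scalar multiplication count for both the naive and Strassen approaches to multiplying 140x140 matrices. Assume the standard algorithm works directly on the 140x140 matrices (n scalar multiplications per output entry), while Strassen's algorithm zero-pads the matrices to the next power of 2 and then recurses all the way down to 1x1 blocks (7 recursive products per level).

Matrix multiplication for 140x140 matrices:

Strassen's algorithm requires power-of-2 dimensions. Pad 140x140 to 256x256 (next power of 2).

Standard algorithm: 140^3 = 2744000 multiplications
Strassen's algorithm: 7^(log2(256)) = 7^8 = 5764801 multiplications
Difference: 2744000 - 5764801 = -3020801 (Strassen uses MORE here due to padding overhead — for small or just-over-power-of-2 n, padding can outweigh the per-level savings)

Standard: 2744000 multiplications (140^3). Strassen: 5764801 multiplications (7^8, after padding to 256x256). Strassen reduces 8 recursive multiplications to 7 at each level.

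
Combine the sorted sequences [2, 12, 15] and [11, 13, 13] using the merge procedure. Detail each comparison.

Merging process:

Compare 2 vs 11: take 2 from left. Merged: [2]
Compare 12 vs 11: take 11 from right. Merged: [2, 11]
Compare 12 vs 13: take 12 from left. Merged: [2, 11, 12]
Compare 15 vs 13: take 13 from right. Merged: [2, 11, 12, 13]
Compare 15 vs 13: take 13 from right. Merged: [2, 11, 12, 13, 13]
Append remaining from left: [15]. Merged: [2, 11, 12, 13, 13, 15]

Final merged array: [2, 11, 12, 13, 13, 15]
Total comparisons: 5

The merged array is [2, 11, 12, 13, 13, 15], requiring 5 comparisons. The merge step runs in O(n) time where n is the total number of elements.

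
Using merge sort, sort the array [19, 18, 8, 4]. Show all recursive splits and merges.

Merge sort trace:

Split: [19, 18, 8, 4] -> [19, 18] and [8, 4]
  Split: [19, 18] -> [19] and [18]
  Merge: [19] + [18] -> [18, 19]
  Split: [8, 4] -> [8] and [4]
  Merge: [8] + [4] -> [4, 8]
Merge: [18, 19] + [4, 8] -> [4, 8, 18, 19]

Final sorted array: [4, 8, 18, 19]

The merge sort proceeds by recursively splitting the array and merging sorted halves.
After all merges, the sorted array is [4, 8, 18, 19].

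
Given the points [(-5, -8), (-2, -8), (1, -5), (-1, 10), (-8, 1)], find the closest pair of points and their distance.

Computing all pairwise distances among 5 points:

d((-5, -8), (-2, -8)) = 3.0 <-- minimum
d((-5, -8), (1, -5)) = 6.7082
d((-5, -8), (-1, 10)) = 18.4391
d((-5, -8), (-8, 1)) = 9.4868
d((-2, -8), (1, -5)) = 4.2426
d((-2, -8), (-1, 10)) = 18.0278
d((-2, -8), (-8, 1)) = 10.8167
d((1, -5), (-1, 10)) = 15.1327
d((1, -5), (-8, 1)) = 10.8167
d((-1, 10), (-8, 1)) = 11.4018

Closest pair: (-5, -8) and (-2, -8) with distance 3.0

The closest pair is (-5, -8) and (-2, -8) with Euclidean distance 3.0. For 5 points, brute-force pairwise comparison is shown above. For large n, the divide-and-conquer algorithm (sort by x, recurse on halves, check the dividing strip) achieves O(n log n).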